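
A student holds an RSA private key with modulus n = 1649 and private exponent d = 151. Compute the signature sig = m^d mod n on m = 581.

96

Squares mod 1649: m^1≡581, m^2≡1165, m^4≡98, m^8≡1359, m^16≡1, m^32≡1, m^64≡1, m^128≡1
151 = 128 + 16 + 4 + 2 + 1, so m^151 ≡ 1·1·98·1165·581 ≡ 96 (mod 1649)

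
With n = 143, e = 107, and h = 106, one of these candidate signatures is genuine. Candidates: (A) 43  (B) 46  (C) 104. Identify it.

Candidate A: Squares mod 143: 43^1≡43, 43^2≡133, 43^4≡100, 43^8≡133, 43^16≡100, 43^32≡133, 43^64≡100; 107 = 64 + 32 + 8 + 2 + 1, so 43^107 ≡ 100·133·133·133·43 ≡ 10 (mod 143)
Candidate B: Squares mod 143: 46^1≡46, 46^2≡114, 46^4≡126, 46^8≡3, 46^16≡9, 46^32≡81, 46^64≡126; 107 = 64 + 32 + 8 + 2 + 1, so 46^107 ≡ 126·81·3·114·46 ≡ 106 (mod 143)
  → matches h = 106
Candidate C: Squares mod 143: 104^1≡104, 104^2≡91, 104^4≡130, 104^8≡26, 104^16≡104, 104^32≡91, 104^64≡130; 107 = 64 + 32 + 8 + 2 + 1, so 104^107 ≡ 130·91·26·91·104 ≡ 91 (mod 143)

B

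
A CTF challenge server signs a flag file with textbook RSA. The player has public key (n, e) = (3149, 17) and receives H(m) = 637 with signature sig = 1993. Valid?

sig^2 ≡ 1993^2 = 3972049 ≡ 1160
sig^4 ≡ 1160^2 = 1345600 ≡ 977
sig^8 ≡ 977^2 = 954529 ≡ 382
sig^16 ≡ 382^2 = 145924 ≡ 1070
17 = 16 + 1, so sig^17 ≡ 1070·1993 ≡ 637 (mod 3149)
637 = H(m), so the signature checks out.

yes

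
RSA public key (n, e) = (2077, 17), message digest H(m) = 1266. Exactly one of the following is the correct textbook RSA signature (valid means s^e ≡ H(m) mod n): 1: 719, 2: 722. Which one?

1

Candidate 1: Squares mod 2077: 719^1≡719, 719^2≡1865, 719^4≡1327, 719^8≡1710, 719^16≡1761; 17 = 16 + 1, so 719^17 ≡ 1761·719 ≡ 1266 (mod 2077)
  → matches H(m) = 1266
Candidate 2: Squares mod 2077: 722^1≡722, 722^2≡2034, 722^4≡1849, 722^8≡59, 722^16≡1404; 17 = 16 + 1, so 722^17 ≡ 1404·722 ≡ 112 (mod 2077)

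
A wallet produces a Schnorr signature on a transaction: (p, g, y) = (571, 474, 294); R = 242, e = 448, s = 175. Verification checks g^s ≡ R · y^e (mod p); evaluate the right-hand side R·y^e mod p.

Squares mod 571: 294^1≡294, 294^2≡215, 294^4≡545, 294^8≡105, 294^16≡176, 294^32≡142, 294^64≡179, 294^128≡65, 294^256≡228
448 = 256 + 128 + 64, so 294^448 ≡ 228·65·179 ≡ 485 (mod 571)
R · y^e ≡ 242·485 = 117370 ≡ 315 (mod 571)

315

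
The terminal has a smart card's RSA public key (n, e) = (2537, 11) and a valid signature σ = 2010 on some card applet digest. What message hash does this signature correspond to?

2000

σ^11 mod 2537 = 2000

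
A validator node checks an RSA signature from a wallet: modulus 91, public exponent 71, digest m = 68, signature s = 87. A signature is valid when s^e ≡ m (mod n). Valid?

Squares mod 91: s^1≡87, s^2≡16, s^4≡74, s^8≡16, s^16≡74, s^32≡16, s^64≡74
71 = 64 + 4 + 2 + 1, so s^71 ≡ 74·74·16·87 ≡ 68 (mod 91)
68 = m, so the signature checks out.

yes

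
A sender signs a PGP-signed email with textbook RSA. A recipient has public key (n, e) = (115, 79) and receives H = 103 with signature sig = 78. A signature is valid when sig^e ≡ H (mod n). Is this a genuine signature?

sig^2 ≡ 78^2 = 6084 ≡ 104
sig^4 ≡ 104^2 = 10816 ≡ 6
sig^8 ≡ 6^2 = 36
sig^16 ≡ 36^2 = 1296 ≡ 31
sig^32 ≡ 31^2 = 961 ≡ 41
sig^64 ≡ 41^2 = 1681 ≡ 71
79 = 64 + 8 + 4 + 2 + 1, so sig^79 ≡ 71·36·6·104·78 ≡ 12 (mod 115)
12 ≠ 103, so verification fails.

forged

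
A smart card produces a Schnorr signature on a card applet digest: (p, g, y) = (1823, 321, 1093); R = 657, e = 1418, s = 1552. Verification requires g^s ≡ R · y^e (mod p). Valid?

yes

g^s mod p:
321^2 = 103041 ≡ 953
321^4 ≡ 953^2 = 908209 ≡ 355
321^8 ≡ 355^2 = 126025 ≡ 238
321^16 ≡ 238^2 = 56644 ≡ 131
321^32 ≡ 131^2 = 17161 ≡ 754
321^64 ≡ 754^2 = 568516 ≡ 1563
321^128 ≡ 1563^2 = 2442969 ≡ 149
321^256 ≡ 149^2 = 22201 ≡ 325
321^512 ≡ 325^2 = 105625 ≡ 1714
321^1024 ≡ 1714^2 = 2937796 ≡ 943
1552 = 1024 + 512 + 16, so 321^1552 ≡ 943·1714·131 ≡ 1404 (mod 1823)
R · y^e mod p:
1093^2 = 1194649 ≡ 584
1093^4 ≡ 584^2 = 341056 ≡ 155
1093^8 ≡ 155^2 = 24025 ≡ 326
1093^16 ≡ 326^2 = 106276 ≡ 542
1093^32 ≡ 542^2 = 293764 ≡ 261
1093^64 ≡ 261^2 = 68121 ≡ 670
1093^128 ≡ 670^2 = 448900 ≡ 442
1093^256 ≡ 442^2 = 195364 ≡ 303
1093^512 ≡ 303^2 = 91809 ≡ 659
1093^1024 ≡ 659^2 = 434281 ≡ 407
1418 = 1024 + 256 + 128 + 8 + 2, so 1093^1418 ≡ 407·303·442·326·584 ≡ 127 (mod 1823)
657·127 = 83439 ≡ 1404 (mod 1823)
1404 ≡ 1404 (mod 1823); signature holds.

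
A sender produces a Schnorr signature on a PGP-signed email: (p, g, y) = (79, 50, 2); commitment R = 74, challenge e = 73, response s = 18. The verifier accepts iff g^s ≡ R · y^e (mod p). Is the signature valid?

invalid

g^s mod p:
50^2 = 2500 ≡ 51
50^4 ≡ 51^2 = 2601 ≡ 73
50^8 ≡ 73^2 = 5329 ≡ 36
50^16 ≡ 36^2 = 1296 ≡ 32
18 = 16 + 2, so 50^18 ≡ 32·51 ≡ 52 (mod 79)
R · y^e mod p:
2^2 = 4
2^4 ≡ 4^2 = 16
2^8 ≡ 16^2 = 256 ≡ 19
2^16 ≡ 19^2 = 361 ≡ 45
2^32 ≡ 45^2 = 2025 ≡ 50
2^64 ≡ 50^2 = 2500 ≡ 51
73 = 64 + 8 + 1, so 2^73 ≡ 51·19·2 ≡ 42 (mod 79)
74·42 = 3108 ≡ 27 (mod 79)
52 ≠ 27; the check fails.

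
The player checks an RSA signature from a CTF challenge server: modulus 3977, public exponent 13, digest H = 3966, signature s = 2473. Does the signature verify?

does not verify

Squares mod 3977: s^1≡2473, s^2≡3080, s^4≡1255, s^8≡133
13 = 8 + 4 + 1, so s^13 ≡ 133·1255·2473 ≡ 11 (mod 3977)
The recovered value 11 does not match the digest 3966.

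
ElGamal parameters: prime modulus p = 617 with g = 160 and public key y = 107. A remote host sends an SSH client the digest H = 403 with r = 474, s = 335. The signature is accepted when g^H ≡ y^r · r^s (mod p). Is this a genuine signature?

Left side g^H mod p:
Squares mod 617: 160^1≡160, 160^2≡303, 160^4≡493, 160^8≡568, 160^16≡550, 160^32≡170, 160^64≡518, 160^128≡546, 160^256≡105
403 = 256 + 128 + 16 + 2 + 1, so 160^403 ≡ 105·546·550·303·160 ≡ 298 (mod 617)
Right side y^r · r^s mod p:
Squares mod 617: 107^1≡107, 107^2≡343, 107^4≡419, 107^8≡333, 107^16≡446, 107^32≡242, 107^64≡566, 107^128≡133, 107^256≡413
474 = 256 + 128 + 64 + 16 + 8 + 2, so 107^474 ≡ 413·133·566·446·333·343 ≡ 169 (mod 617)
Squares mod 617: 474^1≡474, 474^2≡88, 474^4≡340, 474^8≡221, 474^16≡98, 474^32≡349, 474^64≡252, 474^128≡570, 474^256≡358
335 = 256 + 64 + 8 + 4 + 2 + 1, so 474^335 ≡ 358·252·221·340·88·474 ≡ 564 (mod 617)
169·564 = 95316 ≡ 298 (mod 617)
298 ≡ 298 (mod 617), so the signature is genuine.

genuine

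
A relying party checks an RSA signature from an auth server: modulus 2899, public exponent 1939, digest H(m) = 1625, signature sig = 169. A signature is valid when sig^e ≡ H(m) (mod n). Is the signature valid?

valid

sig^2 ≡ 169^2 = 28561 ≡ 2470
sig^4 ≡ 2470^2 = 6100900 ≡ 1404
sig^8 ≡ 1404^2 = 1971216 ≡ 2795
sig^16 ≡ 2795^2 = 7812025 ≡ 2119
sig^32 ≡ 2119^2 = 4490161 ≡ 2509
sig^64 ≡ 2509^2 = 6295081 ≡ 1352
sig^128 ≡ 1352^2 = 1827904 ≡ 1534
sig^256 ≡ 1534^2 = 2353156 ≡ 2067
sig^512 ≡ 2067^2 = 4272489 ≡ 2262
sig^1024 ≡ 2262^2 = 5116644 ≡ 2808
1939 = 1024 + 512 + 256 + 128 + 16 + 2 + 1, so sig^1939 ≡ 2808·2262·2067·1534·2119·2470·169 ≡ 1625 (mod 2899)
sig^1939 mod 2899 = 1625 matches H(m).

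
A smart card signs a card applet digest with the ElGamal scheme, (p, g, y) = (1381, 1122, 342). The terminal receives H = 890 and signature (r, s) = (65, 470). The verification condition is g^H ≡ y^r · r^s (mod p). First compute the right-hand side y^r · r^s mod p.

342^2 = 116964 ≡ 960
342^4 ≡ 960^2 = 921600 ≡ 473
342^8 ≡ 473^2 = 223729 ≡ 7
342^16 ≡ 7^2 = 49
342^32 ≡ 49^2 = 2401 ≡ 1020
342^64 ≡ 1020^2 = 1040400 ≡ 507
65 = 64 + 1, so 342^65 ≡ 507·342 ≡ 769 (mod 1381)
65^2 = 4225 ≡ 82
65^4 ≡ 82^2 = 6724 ≡ 1200
65^8 ≡ 1200^2 = 1440000 ≡ 998
65^16 ≡ 998^2 = 996004 ≡ 303
65^32 ≡ 303^2 = 91809 ≡ 663
65^64 ≡ 663^2 = 439569 ≡ 411
65^128 ≡ 411^2 = 168921 ≡ 439
65^256 ≡ 439^2 = 192721 ≡ 762
470 = 256 + 128 + 64 + 16 + 4 + 2, so 65^470 ≡ 762·439·411·303·1200·82 ≡ 707 (mod 1381)
y^r · r^s ≡ 769·707 = 543683 ≡ 950 (mod 1381)

950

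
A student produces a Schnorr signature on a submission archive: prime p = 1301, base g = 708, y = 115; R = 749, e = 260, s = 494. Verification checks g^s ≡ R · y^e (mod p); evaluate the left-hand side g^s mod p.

708^2 = 501264 ≡ 379
708^4 ≡ 379^2 = 143641 ≡ 531
708^8 ≡ 531^2 = 281961 ≡ 945
708^16 ≡ 945^2 = 893025 ≡ 539
708^32 ≡ 539^2 = 290521 ≡ 398
708^64 ≡ 398^2 = 158404 ≡ 983
708^128 ≡ 983^2 = 966289 ≡ 947
708^256 ≡ 947^2 = 896809 ≡ 420
494 = 256 + 128 + 64 + 32 + 8 + 4 + 2, so 708^494 ≡ 420·947·983·398·945·531·379 ≡ 845 (mod 1301)

845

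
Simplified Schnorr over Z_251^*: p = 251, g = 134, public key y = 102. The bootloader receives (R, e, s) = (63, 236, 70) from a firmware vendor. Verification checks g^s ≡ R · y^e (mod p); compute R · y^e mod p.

100

102^236 mod 251 = 149
R · y^e ≡ 63·149 = 9387 ≡ 100 (mod 251)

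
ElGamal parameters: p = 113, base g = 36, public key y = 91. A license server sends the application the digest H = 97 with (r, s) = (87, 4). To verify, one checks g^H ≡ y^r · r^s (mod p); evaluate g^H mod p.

104

36^2 = 1296 ≡ 53
36^4 ≡ 53^2 = 2809 ≡ 97
36^8 ≡ 97^2 = 9409 ≡ 30
36^16 ≡ 30^2 = 900 ≡ 109
36^32 ≡ 109^2 = 11881 ≡ 16
36^64 ≡ 16^2 = 256 ≡ 30
97 = 64 + 32 + 1, so 36^97 ≡ 30·16·36 ≡ 104 (mod 113)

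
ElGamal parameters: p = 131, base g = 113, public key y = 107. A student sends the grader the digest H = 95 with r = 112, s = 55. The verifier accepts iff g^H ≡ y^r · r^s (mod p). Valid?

no

Left side g^H mod p:
113^95 mod 131 = 45
Right side y^r · r^s mod p:
107^112 mod 131 = 113
112^55 mod 131 = 84
113·84 = 9492 ≡ 60 (mod 131)
45 ≠ 60, so verification fails.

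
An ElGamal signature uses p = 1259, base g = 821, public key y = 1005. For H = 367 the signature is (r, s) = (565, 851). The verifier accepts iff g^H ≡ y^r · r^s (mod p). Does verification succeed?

fails

Left side g^H mod p:
821^2 = 674041 ≡ 476
821^4 ≡ 476^2 = 226576 ≡ 1215
821^8 ≡ 1215^2 = 1476225 ≡ 677
821^16 ≡ 677^2 = 458329 ≡ 53
821^32 ≡ 53^2 = 2809 ≡ 291
821^64 ≡ 291^2 = 84681 ≡ 328
821^128 ≡ 328^2 = 107584 ≡ 569
821^256 ≡ 569^2 = 323761 ≡ 198
367 = 256 + 64 + 32 + 8 + 4 + 2 + 1, so 821^367 ≡ 198·328·291·677·1215·476·821 ≡ 877 (mod 1259)
Right side y^r · r^s mod p:
1005^2 = 1010025 ≡ 307
1005^4 ≡ 307^2 = 94249 ≡ 1083
1005^8 ≡ 1083^2 = 1172889 ≡ 760
1005^16 ≡ 760^2 = 577600 ≡ 978
1005^32 ≡ 978^2 = 956484 ≡ 903
1005^64 ≡ 903^2 = 815409 ≡ 836
1005^128 ≡ 836^2 = 698896 ≡ 151
1005^256 ≡ 151^2 = 22801 ≡ 139
1005^512 ≡ 139^2 = 19321 ≡ 436
565 = 512 + 32 + 16 + 4 + 1, so 1005^565 ≡ 436·903·978·1083·1005 ≡ 881 (mod 1259)
565^2 = 319225 ≡ 698
565^4 ≡ 698^2 = 487204 ≡ 1230
565^8 ≡ 1230^2 = 1512900 ≡ 841
565^16 ≡ 841^2 = 707281 ≡ 982
565^32 ≡ 982^2 = 964324 ≡ 1189
565^64 ≡ 1189^2 = 1413721 ≡ 1123
565^128 ≡ 1123^2 = 1261129 ≡ 870
565^256 ≡ 870^2 = 756900 ≡ 241
565^512 ≡ 241^2 = 58081 ≡ 167
851 = 512 + 256 + 64 + 16 + 2 + 1, so 565^851 ≡ 167·241·1123·982·698·565 ≡ 1 (mod 1259)
881·1 = 881 ≡ 881 (mod 1259)
877 ≠ 881, so verification fails.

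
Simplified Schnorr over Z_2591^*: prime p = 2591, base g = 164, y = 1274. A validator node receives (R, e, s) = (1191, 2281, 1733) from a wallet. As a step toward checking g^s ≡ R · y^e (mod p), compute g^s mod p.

164^2 = 26896 ≡ 986
164^4 ≡ 986^2 = 972196 ≡ 571
164^8 ≡ 571^2 = 326041 ≡ 2166
164^16 ≡ 2166^2 = 4691556 ≡ 1846
164^32 ≡ 1846^2 = 3407716 ≡ 551
164^64 ≡ 551^2 = 303601 ≡ 454
164^128 ≡ 454^2 = 206116 ≡ 1427
164^256 ≡ 1427^2 = 2036329 ≡ 2394
164^512 ≡ 2394^2 = 5731236 ≡ 2535
164^1024 ≡ 2535^2 = 6426225 ≡ 545
1733 = 1024 + 512 + 128 + 64 + 4 + 1, so 164^1733 ≡ 545·2535·1427·454·571·164 ≡ 134 (mod 2591)

134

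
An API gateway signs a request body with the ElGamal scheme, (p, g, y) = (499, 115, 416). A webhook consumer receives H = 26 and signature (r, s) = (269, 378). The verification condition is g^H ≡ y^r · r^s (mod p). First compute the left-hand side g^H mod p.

Squares mod 499: 115^1≡115, 115^2≡251, 115^4≡127, 115^8≡161, 115^16≡472
26 = 16 + 8 + 2, so 115^26 ≡ 472·161·251 ≡ 216 (mod 499)

216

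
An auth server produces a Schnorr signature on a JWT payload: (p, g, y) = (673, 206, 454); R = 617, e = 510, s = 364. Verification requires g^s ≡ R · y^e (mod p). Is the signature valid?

g^s mod p:
Squares mod 673: 206^1≡206, 206^2≡37, 206^4≡23, 206^8≡529, 206^16≡546, 206^32≡650, 206^64≡529, 206^128≡546, 206^256≡650
364 = 256 + 64 + 32 + 8 + 4, so 206^364 ≡ 650·529·650·529·23 ≡ 672 (mod 673)
R · y^e mod p:
Squares mod 673: 454^1≡454, 454^2≡178, 454^4≡53, 454^8≡117, 454^16≡229, 454^32≡620, 454^64≡117, 454^128≡229, 454^256≡620
510 = 256 + 128 + 64 + 32 + 16 + 8 + 4 + 2, so 454^510 ≡ 620·229·117·620·229·117·53·178 ≡ 12 (mod 673)
617·12 = 7404 ≡ 1 (mod 673)
672 ≠ 1; the check fails.

invalid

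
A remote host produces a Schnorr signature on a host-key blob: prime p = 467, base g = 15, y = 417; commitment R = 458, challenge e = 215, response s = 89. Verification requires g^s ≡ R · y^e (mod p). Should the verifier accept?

reject

g^s mod p:
15^2 = 225
15^4 ≡ 225^2 = 50625 ≡ 189
15^8 ≡ 189^2 = 35721 ≡ 229
15^16 ≡ 229^2 = 52441 ≡ 137
15^32 ≡ 137^2 = 18769 ≡ 89
15^64 ≡ 89^2 = 7921 ≡ 449
89 = 64 + 16 + 8 + 1, so 15^89 ≡ 449·137·229·15 ≡ 203 (mod 467)
R · y^e mod p:
417^2 = 173889 ≡ 165
417^4 ≡ 165^2 = 27225 ≡ 139
417^8 ≡ 139^2 = 19321 ≡ 174
417^16 ≡ 174^2 = 30276 ≡ 388
417^32 ≡ 388^2 = 150544 ≡ 170
417^64 ≡ 170^2 = 28900 ≡ 413
417^128 ≡ 413^2 = 170569 ≡ 114
215 = 128 + 64 + 16 + 4 + 2 + 1, so 417^215 ≡ 114·413·388·139·165·417 ≡ 262 (mod 467)
458·262 = 119996 ≡ 444 (mod 467)
203 ≠ 444; the check fails.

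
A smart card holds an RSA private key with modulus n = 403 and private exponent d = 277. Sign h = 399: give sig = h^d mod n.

139

h^2 ≡ 399^2 = 159201 ≡ 16
h^4 ≡ 16^2 = 256
h^8 ≡ 256^2 = 65536 ≡ 250
h^16 ≡ 250^2 = 62500 ≡ 35
h^32 ≡ 35^2 = 1225 ≡ 16
h^64 ≡ 16^2 = 256
h^128 ≡ 256^2 = 65536 ≡ 250
h^256 ≡ 250^2 = 62500 ≡ 35
277 = 256 + 16 + 4 + 1, so h^277 ≡ 35·35·256·399 ≡ 139 (mod 403)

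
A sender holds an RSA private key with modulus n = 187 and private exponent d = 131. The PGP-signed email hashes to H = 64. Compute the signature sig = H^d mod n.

174

Squares mod 187: H^1≡64, H^2≡169, H^4≡137, H^8≡69, H^16≡86, H^32≡103, H^64≡137, H^128≡69
131 = 128 + 2 + 1, so H^131 ≡ 69·169·64 ≡ 174 (mod 187)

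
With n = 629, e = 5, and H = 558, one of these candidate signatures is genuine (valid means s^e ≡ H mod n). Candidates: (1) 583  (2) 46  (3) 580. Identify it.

1

Candidate 1: Squares mod 629: 583^1≡583, 583^2≡229, 583^4≡234; 5 = 4 + 1, so 583^5 ≡ 234·583 ≡ 558 (mod 629)
  → matches H = 558
Candidate 2: Squares mod 629: 46^1≡46, 46^2≡229, 46^4≡234; 5 = 4 + 1, so 46^5 ≡ 234·46 ≡ 71 (mod 629)
Candidate 3: Squares mod 629: 580^1≡580, 580^2≡514, 580^4≡16; 5 = 4 + 1, so 580^5 ≡ 16·580 ≡ 474 (mod 629)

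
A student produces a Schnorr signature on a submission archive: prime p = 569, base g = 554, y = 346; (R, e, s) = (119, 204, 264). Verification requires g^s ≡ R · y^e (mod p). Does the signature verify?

verifies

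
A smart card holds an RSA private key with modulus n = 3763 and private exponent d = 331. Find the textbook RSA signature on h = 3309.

Squares mod 3763: h^1≡3309, h^2≡2914, h^4≡2068, h^8≡1856, h^16≡1591, h^32≡2545, h^64≡902, h^128≡796, h^256≡1432
331 = 256 + 64 + 8 + 2 + 1, so h^331 ≡ 1432·902·1856·2914·3309 ≡ 242 (mod 3763)

242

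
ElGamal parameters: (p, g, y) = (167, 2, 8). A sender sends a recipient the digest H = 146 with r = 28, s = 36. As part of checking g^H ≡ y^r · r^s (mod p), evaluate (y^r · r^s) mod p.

108

8^2 = 64
8^4 ≡ 64^2 = 4096 ≡ 88
8^8 ≡ 88^2 = 7744 ≡ 62
8^16 ≡ 62^2 = 3844 ≡ 3
28 = 16 + 8 + 4, so 8^28 ≡ 3·62·88 ≡ 2 (mod 167)
28^2 = 784 ≡ 116
28^4 ≡ 116^2 = 13456 ≡ 96
28^8 ≡ 96^2 = 9216 ≡ 31
28^16 ≡ 31^2 = 961 ≡ 126
28^32 ≡ 126^2 = 15876 ≡ 11
36 = 32 + 4, so 28^36 ≡ 11·96 ≡ 54 (mod 167)
y^r · r^s ≡ 2·54 = 108 ≡ 108 (mod 167)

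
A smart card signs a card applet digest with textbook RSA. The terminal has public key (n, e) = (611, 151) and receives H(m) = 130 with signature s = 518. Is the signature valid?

invalid

Squares mod 611: s^1≡518, s^2≡95, s^4≡471, s^8≡48, s^16≡471, s^32≡48, s^64≡471, s^128≡48
151 = 128 + 16 + 4 + 2 + 1, so s^151 ≡ 48·471·471·95·518 ≡ 236 (mod 611)
236 ≠ 130, so verification fails.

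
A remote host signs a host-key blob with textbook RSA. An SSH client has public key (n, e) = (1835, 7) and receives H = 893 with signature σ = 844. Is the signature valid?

σ^7 mod 1835 = 1124
The recovered value 1124 does not match the digest 893.

invalid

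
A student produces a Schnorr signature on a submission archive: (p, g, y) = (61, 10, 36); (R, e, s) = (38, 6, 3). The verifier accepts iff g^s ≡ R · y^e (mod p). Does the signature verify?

g^s mod p:
Squares mod 61: 10^1≡10, 10^2≡39
3 = 2 + 1, so 10^3 ≡ 39·10 ≡ 24 (mod 61)
R · y^e mod p:
Squares mod 61: 36^1≡36, 36^2≡15, 36^4≡42
6 = 4 + 2, so 36^6 ≡ 42·15 ≡ 20 (mod 61)
38·20 = 760 ≡ 28 (mod 61)
24 ≠ 28; the check fails.

does not verify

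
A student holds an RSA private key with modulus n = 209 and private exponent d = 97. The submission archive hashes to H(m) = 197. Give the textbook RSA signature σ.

197

Squares mod 209: (H(m))^1≡197, (H(m))^2≡144, (H(m))^4≡45, (H(m))^8≡144, (H(m))^16≡45, (H(m))^32≡144, (H(m))^64≡45
97 = 64 + 32 + 1, so (H(m))^97 ≡ 45·144·197 ≡ 197 (mod 209)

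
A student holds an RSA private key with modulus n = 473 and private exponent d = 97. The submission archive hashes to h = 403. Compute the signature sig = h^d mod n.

Squares mod 473: h^1≡403, h^2≡170, h^4≡47, h^8≡317, h^16≡213, h^32≡434, h^64≡102
97 = 64 + 32 + 1, so h^97 ≡ 102·434·403 ≡ 336 (mod 473)

336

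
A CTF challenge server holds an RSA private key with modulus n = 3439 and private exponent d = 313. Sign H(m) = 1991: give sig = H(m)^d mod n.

Squares mod 3439: (H(m))^1≡1991, (H(m))^2≡2353, (H(m))^4≡3258, (H(m))^8≡1810, (H(m))^16≡2172, (H(m))^32≡2715, (H(m))^64≡1448, (H(m))^128≡2353, (H(m))^256≡3258
313 = 256 + 32 + 16 + 8 + 1, so (H(m))^313 ≡ 3258·2715·2172·1810·1991 ≡ 1267 (mod 3439)

1267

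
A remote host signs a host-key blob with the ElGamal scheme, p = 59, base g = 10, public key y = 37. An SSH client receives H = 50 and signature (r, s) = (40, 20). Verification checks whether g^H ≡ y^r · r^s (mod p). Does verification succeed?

Left side g^H mod p:
10^2 = 100 ≡ 41
10^4 ≡ 41^2 = 1681 ≡ 29
10^8 ≡ 29^2 = 841 ≡ 15
10^16 ≡ 15^2 = 225 ≡ 48
10^32 ≡ 48^2 = 2304 ≡ 3
50 = 32 + 16 + 2, so 10^50 ≡ 3·48·41 ≡ 4 (mod 59)
Right side y^r · r^s mod p:
37^2 = 1369 ≡ 12
37^4 ≡ 12^2 = 144 ≡ 26
37^8 ≡ 26^2 = 676 ≡ 27
37^16 ≡ 27^2 = 729 ≡ 21
37^32 ≡ 21^2 = 441 ≡ 28
40 = 32 + 8, so 37^40 ≡ 28·27 ≡ 48 (mod 59)
40^2 = 1600 ≡ 7
40^4 ≡ 7^2 = 49
40^8 ≡ 49^2 = 2401 ≡ 41
40^16 ≡ 41^2 = 1681 ≡ 29
20 = 16 + 4, so 40^20 ≡ 29·49 ≡ 5 (mod 59)
48·5 = 240 ≡ 4 (mod 59)
4 ≡ 4 (mod 59), so the signature is genuine.

passes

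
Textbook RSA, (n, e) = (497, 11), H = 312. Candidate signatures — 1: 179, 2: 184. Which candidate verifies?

2

Candidate 1: Squares mod 497: 179^1≡179, 179^2≡233, 179^4≡116, 179^8≡37; 11 = 8 + 2 + 1, so 179^11 ≡ 37·233·179 ≡ 471 (mod 497)
Candidate 2: Squares mod 497: 184^1≡184, 184^2≡60, 184^4≡121, 184^8≡228; 11 = 8 + 2 + 1, so 184^11 ≡ 228·60·184 ≡ 312 (mod 497)
  → matches H = 312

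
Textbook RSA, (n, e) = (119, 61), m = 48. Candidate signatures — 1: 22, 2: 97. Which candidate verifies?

Candidate 1: 22^2 = 484 ≡ 8; 22^4 ≡ 8^2 = 64; 22^8 ≡ 64^2 = 4096 ≡ 50; 22^16 ≡ 50^2 = 2500 ≡ 1; 22^32 ≡ 1^2 = 1; 61 = 32 + 16 + 8 + 4 + 1, so 22^61 ≡ 1·1·50·64·22 ≡ 71 (mod 119)
Candidate 2: 97^2 = 9409 ≡ 8; 97^4 ≡ 8^2 = 64; 97^8 ≡ 64^2 = 4096 ≡ 50; 97^16 ≡ 50^2 = 2500 ≡ 1; 97^32 ≡ 1^2 = 1; 61 = 32 + 16 + 8 + 4 + 1, so 97^61 ≡ 1·1·50·64·97 ≡ 48 (mod 119)
  → matches m = 48

2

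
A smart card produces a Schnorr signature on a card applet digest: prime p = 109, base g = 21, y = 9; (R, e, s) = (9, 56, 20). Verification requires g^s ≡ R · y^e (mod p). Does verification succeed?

fails

g^s mod p:
21^2 = 441 ≡ 5
21^4 ≡ 5^2 = 25
21^8 ≡ 25^2 = 625 ≡ 80
21^16 ≡ 80^2 = 6400 ≡ 78
20 = 16 + 4, so 21^20 ≡ 78·25 ≡ 97 (mod 109)
R · y^e mod p:
9^2 = 81
9^4 ≡ 81^2 = 6561 ≡ 21
9^8 ≡ 21^2 = 441 ≡ 5
9^16 ≡ 5^2 = 25
9^32 ≡ 25^2 = 625 ≡ 80
56 = 32 + 16 + 8, so 9^56 ≡ 80·25·5 ≡ 81 (mod 109)
9·81 = 729 ≡ 75 (mod 109)
97 ≠ 75; the check fails.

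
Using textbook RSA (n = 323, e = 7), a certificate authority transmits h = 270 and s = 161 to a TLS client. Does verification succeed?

s^7 mod 323 = 270
270 = h, so the signature checks out.

passes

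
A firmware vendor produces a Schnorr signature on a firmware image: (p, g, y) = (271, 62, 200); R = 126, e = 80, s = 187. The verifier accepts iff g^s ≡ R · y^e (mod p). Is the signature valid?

invalid

g^s mod p:
62^2 = 3844 ≡ 50
62^4 ≡ 50^2 = 2500 ≡ 61
62^8 ≡ 61^2 = 3721 ≡ 198
62^16 ≡ 198^2 = 39204 ≡ 180
62^32 ≡ 180^2 = 32400 ≡ 151
62^64 ≡ 151^2 = 22801 ≡ 37
62^128 ≡ 37^2 = 1369 ≡ 14
187 = 128 + 32 + 16 + 8 + 2 + 1, so 62^187 ≡ 14·151·180·198·50·62 ≡ 2 (mod 271)
R · y^e mod p:
200^2 = 40000 ≡ 163
200^4 ≡ 163^2 = 26569 ≡ 11
200^8 ≡ 11^2 = 121
200^16 ≡ 121^2 = 14641 ≡ 7
200^32 ≡ 7^2 = 49
200^64 ≡ 49^2 = 2401 ≡ 233
80 = 64 + 16, so 200^80 ≡ 233·7 ≡ 5 (mod 271)
126·5 = 630 ≡ 88 (mod 271)
2 ≠ 88; the check fails.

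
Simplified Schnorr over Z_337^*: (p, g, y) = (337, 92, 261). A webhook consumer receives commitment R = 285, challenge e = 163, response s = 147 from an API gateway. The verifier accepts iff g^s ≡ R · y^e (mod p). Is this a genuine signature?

g^s mod p:
92^2 = 8464 ≡ 39
92^4 ≡ 39^2 = 1521 ≡ 173
92^8 ≡ 173^2 = 29929 ≡ 273
92^16 ≡ 273^2 = 74529 ≡ 52
92^32 ≡ 52^2 = 2704 ≡ 8
92^64 ≡ 8^2 = 64
92^128 ≡ 64^2 = 4096 ≡ 52
147 = 128 + 16 + 2 + 1, so 92^147 ≡ 52·52·39·92 ≡ 59 (mod 337)
R · y^e mod p:
261^2 = 68121 ≡ 47
261^4 ≡ 47^2 = 2209 ≡ 187
261^8 ≡ 187^2 = 34969 ≡ 258
261^16 ≡ 258^2 = 66564 ≡ 175
261^32 ≡ 175^2 = 30625 ≡ 295
261^64 ≡ 295^2 = 87025 ≡ 79
261^128 ≡ 79^2 = 6241 ≡ 175
163 = 128 + 32 + 2 + 1, so 261^163 ≡ 175·295·47·261 ≡ 215 (mod 337)
285·215 = 61275 ≡ 278 (mod 337)
59 ≠ 278; the check fails.

forged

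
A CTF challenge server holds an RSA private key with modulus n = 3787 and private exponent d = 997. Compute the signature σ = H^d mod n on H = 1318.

2326

H^2 ≡ 1318^2 = 1737124 ≡ 2678
H^4 ≡ 2678^2 = 7171684 ≡ 2893
H^8 ≡ 2893^2 = 8369449 ≡ 179
H^16 ≡ 179^2 = 32041 ≡ 1745
H^32 ≡ 1745^2 = 3045025 ≡ 277
H^64 ≡ 277^2 = 76729 ≡ 989
H^128 ≡ 989^2 = 978121 ≡ 1075
H^256 ≡ 1075^2 = 1155625 ≡ 590
H^512 ≡ 590^2 = 348100 ≡ 3483
997 = 512 + 256 + 128 + 64 + 32 + 4 + 1, so H^997 ≡ 3483·590·1075·989·277·2893·1318 ≡ 2326 (mod 3787)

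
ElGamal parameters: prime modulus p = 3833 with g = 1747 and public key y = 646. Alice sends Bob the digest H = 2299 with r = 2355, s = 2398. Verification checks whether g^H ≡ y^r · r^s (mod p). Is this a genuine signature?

Left side g^H mod p:
1747^2299 mod 3833 = 1978
Right side y^r · r^s mod p:
646^2355 mod 3833 = 182
2355^2398 mod 3833 = 1528
182·1528 = 278096 ≡ 2120 (mod 3833)
1978 ≠ 2120, so verification fails.

forged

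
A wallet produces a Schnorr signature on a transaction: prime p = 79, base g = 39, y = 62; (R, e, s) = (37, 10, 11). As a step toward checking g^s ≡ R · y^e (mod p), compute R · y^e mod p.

62^2 = 3844 ≡ 52
62^4 ≡ 52^2 = 2704 ≡ 18
62^8 ≡ 18^2 = 324 ≡ 8
10 = 8 + 2, so 62^10 ≡ 8·52 ≡ 21 (mod 79)
R · y^e ≡ 37·21 = 777 ≡ 66 (mod 79)

66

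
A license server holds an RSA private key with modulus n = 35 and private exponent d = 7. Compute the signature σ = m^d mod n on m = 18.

32

m^2 ≡ 18^2 = 324 ≡ 9
m^4 ≡ 9^2 = 81 ≡ 11
7 = 4 + 2 + 1, so m^7 ≡ 11·9·18 ≡ 32 (mod 35)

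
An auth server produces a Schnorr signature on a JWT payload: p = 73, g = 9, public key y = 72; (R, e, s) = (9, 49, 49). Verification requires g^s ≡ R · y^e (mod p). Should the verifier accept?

reject

g^s mod p:
9^49 mod 73 = 9
R · y^e mod p:
72^49 mod 73 = 72
9·72 = 648 ≡ 64 (mod 73)
9 ≠ 64; the check fails.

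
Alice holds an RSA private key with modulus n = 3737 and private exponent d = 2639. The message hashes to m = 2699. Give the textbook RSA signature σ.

m^2 ≡ 2699^2 = 7284601 ≡ 1188
m^4 ≡ 1188^2 = 1411344 ≡ 2495
m^8 ≡ 2495^2 = 6225025 ≡ 2920
m^16 ≡ 2920^2 = 8526400 ≡ 2303
m^32 ≡ 2303^2 = 5303809 ≡ 1006
m^64 ≡ 1006^2 = 1012036 ≡ 3046
m^128 ≡ 3046^2 = 9278116 ≡ 2882
m^256 ≡ 2882^2 = 8305924 ≡ 2310
m^512 ≡ 2310^2 = 5336100 ≡ 3401
m^1024 ≡ 3401^2 = 11566801 ≡ 786
m^2048 ≡ 786^2 = 617796 ≡ 1191
2639 = 2048 + 512 + 64 + 8 + 4 + 2 + 1, so m^2639 ≡ 1191·3401·3046·2920·2495·1188·2699 ≡ 2466 (mod 3737)

2466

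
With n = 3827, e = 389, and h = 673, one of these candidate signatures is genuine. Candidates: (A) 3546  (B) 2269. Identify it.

B

Candidate A: 3546^2 = 12574116 ≡ 2421; 3546^4 ≡ 2421^2 = 5861241 ≡ 2104; 3546^8 ≡ 2104^2 = 4426816 ≡ 2804; 3546^16 ≡ 2804^2 = 7862416 ≡ 1758; 3546^32 ≡ 1758^2 = 3090564 ≡ 2175; 3546^64 ≡ 2175^2 = 4730625 ≡ 453; 3546^128 ≡ 453^2 = 205209 ≡ 2378; 3546^256 ≡ 2378^2 = 5654884 ≡ 2405; 389 = 256 + 128 + 4 + 1, so 3546^389 ≡ 2405·2378·2104·3546 ≡ 1007 (mod 3827)
Candidate B: 2269^2 = 5148361 ≡ 1046; 2269^4 ≡ 1046^2 = 1094116 ≡ 3421; 2269^8 ≡ 3421^2 = 11703241 ≡ 275; 2269^16 ≡ 275^2 = 75625 ≡ 2912; 2269^32 ≡ 2912^2 = 8479744 ≡ 2939; 2269^64 ≡ 2939^2 = 8637721 ≡ 182; 2269^128 ≡ 182^2 = 33124 ≡ 2508; 2269^256 ≡ 2508^2 = 6290064 ≡ 2303; 389 = 256 + 128 + 4 + 1, so 2269^389 ≡ 2303·2508·3421·2269 ≡ 673 (mod 3827)
  → matches h = 673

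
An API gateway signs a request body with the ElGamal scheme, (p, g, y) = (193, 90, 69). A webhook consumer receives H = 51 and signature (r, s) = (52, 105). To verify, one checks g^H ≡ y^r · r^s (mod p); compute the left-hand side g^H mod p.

71

90^2 = 8100 ≡ 187
90^4 ≡ 187^2 = 34969 ≡ 36
90^8 ≡ 36^2 = 1296 ≡ 138
90^16 ≡ 138^2 = 19044 ≡ 130
90^32 ≡ 130^2 = 16900 ≡ 109
51 = 32 + 16 + 2 + 1, so 90^51 ≡ 109·130·187·90 ≡ 71 (mod 193)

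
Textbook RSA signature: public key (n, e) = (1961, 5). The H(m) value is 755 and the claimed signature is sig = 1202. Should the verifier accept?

accept

sig^2 ≡ 1202^2 = 1444804 ≡ 1508
sig^4 ≡ 1508^2 = 2274064 ≡ 1265
5 = 4 + 1, so sig^5 ≡ 1265·1202 ≡ 755 (mod 1961)
Since 755 equals the digest 755, verification succeeds.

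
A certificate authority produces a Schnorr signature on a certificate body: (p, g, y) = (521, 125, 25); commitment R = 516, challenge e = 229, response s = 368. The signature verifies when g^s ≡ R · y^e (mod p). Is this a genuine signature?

genuine

g^s mod p:
Squares mod 521: 125^1≡125, 125^2≡516, 125^4≡25, 125^8≡104, 125^16≡396, 125^32≡516, 125^64≡25, 125^128≡104, 125^256≡396
368 = 256 + 64 + 32 + 16, so 125^368 ≡ 396·25·516·396 ≡ 104 (mod 521)
R · y^e mod p:
Squares mod 521: 25^1≡25, 25^2≡104, 25^4≡396, 25^8≡516, 25^16≡25, 25^32≡104, 25^64≡396, 25^128≡516
229 = 128 + 64 + 32 + 4 + 1, so 25^229 ≡ 516·396·104·396·25 ≡ 396 (mod 521)
516·396 = 204336 ≡ 104 (mod 521)
104 ≡ 104 (mod 521); signature holds.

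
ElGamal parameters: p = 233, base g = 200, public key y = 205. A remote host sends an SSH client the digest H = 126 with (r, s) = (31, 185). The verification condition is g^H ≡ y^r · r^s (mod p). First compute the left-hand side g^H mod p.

196

200^126 mod 233 = 196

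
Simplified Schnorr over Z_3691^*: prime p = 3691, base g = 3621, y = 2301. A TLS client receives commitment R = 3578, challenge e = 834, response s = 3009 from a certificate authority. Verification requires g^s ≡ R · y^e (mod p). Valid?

g^s mod p:
Squares mod 3691: 3621^1≡3621, 3621^2≡1209, 3621^4≡45, 3621^8≡2025, 3621^16≡3615, 3621^32≡2085, 3621^64≡2918, 3621^128≡3278, 3621^256≡783, 3621^512≡383, 3621^1024≡2740, 3621^2048≡106
3009 = 2048 + 512 + 256 + 128 + 64 + 1, so 3621^3009 ≡ 106·383·783·3278·2918·3621 ≡ 2398 (mod 3691)
R · y^e mod p:
Squares mod 3691: 2301^1≡2301, 2301^2≡1707, 2301^4≡1650, 2301^8≡2233, 2301^16≡3439, 2301^32≡757, 2301^64≡944, 2301^128≡1605, 2301^256≡3398, 2301^512≡956
834 = 512 + 256 + 64 + 2, so 2301^834 ≡ 956·3398·944·1707 ≡ 2471 (mod 3691)
3578·2471 = 8841238 ≡ 1293 (mod 3691)
2398 ≠ 1293; the check fails.

no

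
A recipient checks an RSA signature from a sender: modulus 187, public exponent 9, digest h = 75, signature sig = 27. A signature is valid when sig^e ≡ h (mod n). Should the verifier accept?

accept

sig^2 ≡ 27^2 = 729 ≡ 168
sig^4 ≡ 168^2 = 28224 ≡ 174
sig^8 ≡ 174^2 = 30276 ≡ 169
9 = 8 + 1, so sig^9 ≡ 169·27 ≡ 75 (mod 187)
75 = h, so the signature checks out.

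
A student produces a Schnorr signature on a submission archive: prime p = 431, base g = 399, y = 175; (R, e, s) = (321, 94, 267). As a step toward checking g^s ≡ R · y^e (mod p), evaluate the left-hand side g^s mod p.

427

399^267 mod 431 = 427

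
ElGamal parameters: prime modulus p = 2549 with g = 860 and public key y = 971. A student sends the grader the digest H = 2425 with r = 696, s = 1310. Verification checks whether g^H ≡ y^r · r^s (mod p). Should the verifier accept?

reject

Left side g^H mod p:
860^2425 mod 2549 = 296
Right side y^r · r^s mod p:
971^696 mod 2549 = 2197
696^1310 mod 2549 = 1792
2197·1792 = 3937024 ≡ 1368 (mod 2549)
296 ≠ 1368, so verification fails.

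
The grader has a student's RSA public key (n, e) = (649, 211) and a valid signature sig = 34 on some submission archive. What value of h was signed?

sig^2 ≡ 34^2 = 1156 ≡ 507
sig^4 ≡ 507^2 = 257049 ≡ 45
sig^8 ≡ 45^2 = 2025 ≡ 78
sig^16 ≡ 78^2 = 6084 ≡ 243
sig^32 ≡ 243^2 = 59049 ≡ 639
sig^64 ≡ 639^2 = 408321 ≡ 100
sig^128 ≡ 100^2 = 10000 ≡ 265
211 = 128 + 64 + 16 + 2 + 1, so sig^211 ≡ 265·100·243·507·34 ≡ 276 (mod 649)

276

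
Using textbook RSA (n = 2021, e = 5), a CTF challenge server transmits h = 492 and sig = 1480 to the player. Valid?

sig^2 ≡ 1480^2 = 2190400 ≡ 1657
sig^4 ≡ 1657^2 = 2745649 ≡ 1131
5 = 4 + 1, so sig^5 ≡ 1131·1480 ≡ 492 (mod 2021)
sig^5 mod 2021 = 492 matches h.

yes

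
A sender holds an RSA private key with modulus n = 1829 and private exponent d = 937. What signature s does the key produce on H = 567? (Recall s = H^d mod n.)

1343

H^2 ≡ 567^2 = 321489 ≡ 1414
H^4 ≡ 1414^2 = 1999396 ≡ 299
H^8 ≡ 299^2 = 89401 ≡ 1609
H^16 ≡ 1609^2 = 2588881 ≡ 846
H^32 ≡ 846^2 = 715716 ≡ 577
H^64 ≡ 577^2 = 332929 ≡ 51
H^128 ≡ 51^2 = 2601 ≡ 772
H^256 ≡ 772^2 = 595984 ≡ 1559
H^512 ≡ 1559^2 = 2430481 ≡ 1569
937 = 512 + 256 + 128 + 32 + 8 + 1, so H^937 ≡ 1569·1559·772·577·1609·567 ≡ 1343 (mod 1829)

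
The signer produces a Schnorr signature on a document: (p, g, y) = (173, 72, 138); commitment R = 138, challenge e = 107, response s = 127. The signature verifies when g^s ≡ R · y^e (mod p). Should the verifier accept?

reject

g^s mod p:
72^2 = 5184 ≡ 167
72^4 ≡ 167^2 = 27889 ≡ 36
72^8 ≡ 36^2 = 1296 ≡ 85
72^16 ≡ 85^2 = 7225 ≡ 132
72^32 ≡ 132^2 = 17424 ≡ 124
72^64 ≡ 124^2 = 15376 ≡ 152
127 = 64 + 32 + 16 + 8 + 4 + 2 + 1, so 72^127 ≡ 152·124·132·85·36·167·72 ≡ 71 (mod 173)
R · y^e mod p:
138^2 = 19044 ≡ 14
138^4 ≡ 14^2 = 196 ≡ 23
138^8 ≡ 23^2 = 529 ≡ 10
138^16 ≡ 10^2 = 100
138^32 ≡ 100^2 = 10000 ≡ 139
138^64 ≡ 139^2 = 19321 ≡ 118
107 = 64 + 32 + 8 + 2 + 1, so 138^107 ≡ 118·139·10·14·138 ≡ 118 (mod 173)
138·118 = 16284 ≡ 22 (mod 173)
71 ≠ 22; the check fails.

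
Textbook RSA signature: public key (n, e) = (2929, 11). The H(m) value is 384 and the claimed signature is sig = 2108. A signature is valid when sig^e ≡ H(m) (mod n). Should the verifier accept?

accept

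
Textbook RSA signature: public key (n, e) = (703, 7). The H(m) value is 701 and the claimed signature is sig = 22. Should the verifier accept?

Squares mod 703: sig^1≡22, sig^2≡484, sig^4≡157
7 = 4 + 2 + 1, so sig^7 ≡ 157·484·22 ≡ 2 (mod 703)
sig^7 mod 703 = 2, but H(m) = 701.

reject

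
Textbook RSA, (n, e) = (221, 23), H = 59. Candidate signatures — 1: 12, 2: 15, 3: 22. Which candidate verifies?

Candidate 1: Squares mod 221: 12^1≡12, 12^2≡144, 12^4≡183, 12^8≡118, 12^16≡1; 23 = 16 + 4 + 2 + 1, so 12^23 ≡ 1·183·144·12 ≡ 194 (mod 221)
Candidate 2: Squares mod 221: 15^1≡15, 15^2≡4, 15^4≡16, 15^8≡35, 15^16≡120; 23 = 16 + 4 + 2 + 1, so 15^23 ≡ 120·16·4·15 ≡ 59 (mod 221)
  → matches H = 59
Candidate 3: Squares mod 221: 22^1≡22, 22^2≡42, 22^4≡217, 22^8≡16, 22^16≡35; 23 = 16 + 4 + 2 + 1, so 22^23 ≡ 35·217·42·22 ≡ 146 (mod 221)

2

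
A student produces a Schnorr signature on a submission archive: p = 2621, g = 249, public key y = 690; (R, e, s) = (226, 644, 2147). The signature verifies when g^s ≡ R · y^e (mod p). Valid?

g^s mod p:
Squares mod 2621: 249^1≡249, 249^2≡1718, 249^4≡278, 249^8≡1275, 249^16≡605, 249^32≡1706, 249^64≡1126, 249^128≡1933, 249^256≡1564, 249^512≡703, 249^1024≡1461, 249^2048≡1027
2147 = 2048 + 64 + 32 + 2 + 1, so 249^2147 ≡ 1027·1126·1706·1718·249 ≡ 1311 (mod 2621)
R · y^e mod p:
Squares mod 2621: 690^1≡690, 690^2≡1699, 690^4≡880, 690^8≡1205, 690^16≡2612, 690^32≡81, 690^64≡1319, 690^128≡2038, 690^256≡1780, 690^512≡2232
644 = 512 + 128 + 4, so 690^644 ≡ 2232·2038·880 ≡ 1757 (mod 2621)
226·1757 = 397082 ≡ 1311 (mod 2621)
1311 ≡ 1311 (mod 2621); signature holds.

yes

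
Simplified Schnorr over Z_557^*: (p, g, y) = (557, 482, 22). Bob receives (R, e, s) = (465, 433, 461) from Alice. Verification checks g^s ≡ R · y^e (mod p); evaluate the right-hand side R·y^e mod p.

Squares mod 557: 22^1≡22, 22^2≡484, 22^4≡316, 22^8≡153, 22^16≡15, 22^32≡225, 22^64≡495, 22^128≡502, 22^256≡240
433 = 256 + 128 + 32 + 16 + 1, so 22^433 ≡ 240·502·225·15·22 ≡ 542 (mod 557)
R · y^e ≡ 465·542 = 252030 ≡ 266 (mod 557)

266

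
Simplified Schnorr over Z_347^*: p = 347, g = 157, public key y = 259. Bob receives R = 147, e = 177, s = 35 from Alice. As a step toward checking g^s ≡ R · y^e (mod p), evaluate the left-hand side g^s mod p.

325

157^2 = 24649 ≡ 12
157^4 ≡ 12^2 = 144
157^8 ≡ 144^2 = 20736 ≡ 263
157^16 ≡ 263^2 = 69169 ≡ 116
157^32 ≡ 116^2 = 13456 ≡ 270
35 = 32 + 2 + 1, so 157^35 ≡ 270·12·157 ≡ 325 (mod 347)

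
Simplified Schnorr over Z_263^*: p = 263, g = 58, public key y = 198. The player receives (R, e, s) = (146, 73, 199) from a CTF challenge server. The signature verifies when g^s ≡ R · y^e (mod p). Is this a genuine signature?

genuine

g^s mod p:
58^2 = 3364 ≡ 208
58^4 ≡ 208^2 = 43264 ≡ 132
58^8 ≡ 132^2 = 17424 ≡ 66
58^16 ≡ 66^2 = 4356 ≡ 148
58^32 ≡ 148^2 = 21904 ≡ 75
58^64 ≡ 75^2 = 5625 ≡ 102
58^128 ≡ 102^2 = 10404 ≡ 147
199 = 128 + 64 + 4 + 2 + 1, so 58^199 ≡ 147·102·132·208·58 ≡ 212 (mod 263)
R · y^e mod p:
198^2 = 39204 ≡ 17
198^4 ≡ 17^2 = 289 ≡ 26
198^8 ≡ 26^2 = 676 ≡ 150
198^16 ≡ 150^2 = 22500 ≡ 145
198^32 ≡ 145^2 = 21025 ≡ 248
198^64 ≡ 248^2 = 61504 ≡ 225
73 = 64 + 8 + 1, so 198^73 ≡ 225·150·198 ≡ 196 (mod 263)
146·196 = 28616 ≡ 212 (mod 263)
212 ≡ 212 (mod 263); signature holds.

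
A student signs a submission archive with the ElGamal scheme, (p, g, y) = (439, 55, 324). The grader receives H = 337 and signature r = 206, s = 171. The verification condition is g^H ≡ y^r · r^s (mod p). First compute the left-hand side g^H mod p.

292

55^2 = 3025 ≡ 391
55^4 ≡ 391^2 = 152881 ≡ 109
55^8 ≡ 109^2 = 11881 ≡ 28
55^16 ≡ 28^2 = 784 ≡ 345
55^32 ≡ 345^2 = 119025 ≡ 56
55^64 ≡ 56^2 = 3136 ≡ 63
55^128 ≡ 63^2 = 3969 ≡ 18
55^256 ≡ 18^2 = 324
337 = 256 + 64 + 16 + 1, so 55^337 ≡ 324·63·345·55 ≡ 292 (mod 439)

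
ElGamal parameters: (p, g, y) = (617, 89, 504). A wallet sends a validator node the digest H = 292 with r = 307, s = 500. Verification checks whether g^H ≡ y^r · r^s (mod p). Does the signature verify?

does not verify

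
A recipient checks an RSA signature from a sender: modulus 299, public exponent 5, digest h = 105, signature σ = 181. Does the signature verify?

does not verify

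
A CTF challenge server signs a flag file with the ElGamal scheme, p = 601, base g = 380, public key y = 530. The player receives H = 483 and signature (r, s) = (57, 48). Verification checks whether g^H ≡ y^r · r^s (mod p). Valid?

Left side g^H mod p:
Squares mod 601: 380^1≡380, 380^2≡160, 380^4≡358, 380^8≡151, 380^16≡564, 380^32≡167, 380^64≡243, 380^128≡151, 380^256≡564
483 = 256 + 128 + 64 + 32 + 2 + 1, so 380^483 ≡ 564·151·243·167·160·380 ≡ 99 (mod 601)
Right side y^r · r^s mod p:
Squares mod 601: 530^1≡530, 530^2≡233, 530^4≡199, 530^8≡536, 530^16≡18, 530^32≡324
57 = 32 + 16 + 8 + 1, so 530^57 ≡ 324·18·536·530 ≡ 97 (mod 601)
Squares mod 601: 57^1≡57, 57^2≡244, 57^4≡37, 57^8≡167, 57^16≡243, 57^32≡151
48 = 32 + 16, so 57^48 ≡ 151·243 ≡ 32 (mod 601)
97·32 = 3104 ≡ 99 (mod 601)
99 ≡ 99 (mod 601), so the signature is genuine.

yes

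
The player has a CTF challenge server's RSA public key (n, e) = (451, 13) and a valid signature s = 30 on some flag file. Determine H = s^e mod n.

116

s^2 ≡ 30^2 = 900 ≡ 449
s^4 ≡ 449^2 = 201601 ≡ 4
s^8 ≡ 4^2 = 16
13 = 8 + 4 + 1, so s^13 ≡ 16·4·30 ≡ 116 (mod 451)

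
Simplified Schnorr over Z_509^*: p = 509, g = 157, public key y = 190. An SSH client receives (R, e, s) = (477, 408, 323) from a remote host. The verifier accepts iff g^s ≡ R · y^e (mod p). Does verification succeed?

g^s mod p:
Squares mod 509: 157^1≡157, 157^2≡217, 157^4≡261, 157^8≡424, 157^16≡99, 157^32≡130, 157^64≡103, 157^128≡429, 157^256≡292
323 = 256 + 64 + 2 + 1, so 157^323 ≡ 292·103·217·157 ≡ 506 (mod 509)
R · y^e mod p:
Squares mod 509: 190^1≡190, 190^2≡470, 190^4≡503, 190^8≡36, 190^16≡278, 190^32≡425, 190^64≡439, 190^128≡319, 190^256≡470
408 = 256 + 128 + 16 + 8, so 190^408 ≡ 470·319·278·36 ≡ 16 (mod 509)
477·16 = 7632 ≡ 506 (mod 509)
506 ≡ 506 (mod 509); signature holds.

passes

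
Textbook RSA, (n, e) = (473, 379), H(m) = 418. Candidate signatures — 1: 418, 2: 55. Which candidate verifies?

1

Candidate 1: 418^379 mod 473 = 418
  → matches H(m) = 418
Candidate 2: 55^379 mod 473 = 55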